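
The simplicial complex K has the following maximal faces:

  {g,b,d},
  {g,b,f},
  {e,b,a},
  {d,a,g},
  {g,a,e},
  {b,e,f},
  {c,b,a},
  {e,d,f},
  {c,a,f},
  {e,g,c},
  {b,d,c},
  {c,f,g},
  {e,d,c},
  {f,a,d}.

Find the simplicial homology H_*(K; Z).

H_0 ≅ Z,  H_1 ≅ Z^2,  H_2 ≅ Z.

K has 7 vertices, 21 edges, 14 triangles.
rank ∂_0 = 0, rank ∂_1 = 6 ⇒ b_0 = 7 − 0 − 6 = 1; all invariant factors of ∂_1 are 1 so no torsion. So H_0 ≅ Z.
rank ∂_1 = 6, rank ∂_2 = 13 ⇒ b_1 = 21 − 6 − 13 = 2; all invariant factors of ∂_2 are 1 so no torsion. So H_1 ≅ Z^2.
rank ∂_2 = 13, rank ∂_3 = 0 ⇒ b_2 = 14 − 13 − 0 = 1. So H_2 ≅ Z.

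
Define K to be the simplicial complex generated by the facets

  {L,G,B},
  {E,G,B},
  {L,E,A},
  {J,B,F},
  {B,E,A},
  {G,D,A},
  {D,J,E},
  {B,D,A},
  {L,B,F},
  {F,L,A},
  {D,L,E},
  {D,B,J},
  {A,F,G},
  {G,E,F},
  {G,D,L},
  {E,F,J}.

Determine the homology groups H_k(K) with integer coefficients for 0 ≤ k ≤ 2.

H_0 = Z,  H_1 = Z^2,  H_2 = Z.

We work with the vertex ordering A < B < D < E < F < G < J < L. The simplices of K, each written with vertices in increasing order, are:

  0-simplices (8): A, B, D, E, F, G, J, L
  1-simplices (24): AB, AD, AE, AF, AG, AL, BD, BE, BF, BG, BJ, BL, DE, DG, DJ, DL, EF, EG, EJ, EL, FG, FJ, FL, GL
  2-simplices (16): ABD, ABE, ADG, AEL, AFG, AFL, BDJ, BEG, BFJ, BFL, BGL, DEJ, DEL, DGL, EFG, EFJ

Hence C_0 ≅ Z^8, C_1 ≅ Z^24, C_2 ≅ Z^16.

∂_1: C_1 → C_0 sends each edge [p,q] (with p < q) to q − p. For instance
  ∂BF = F − B.
As a 8×24 matrix over Z this has rank 7, with invariant factors (1,1,1,1,1,1,1).

The boundary map ∂_2: C_2 → C_1 sends each 2-simplex [p,q,r] to [q,r] − [p,r] + [p,q]. For instance
  ∂AEL = EL − AL + AE,
  ∂ABE = BE − AE + AB.
As a 24×16 matrix over Z this has rank 15, with invariant factors (1,1,1,1,1,1,1,1,1,1,1,1,1,1,1).

From H_k ≅ ker(∂_k) / im(∂_{k+1}) we obtain:

  H_0: rank C_0 − rank ∂_1 = 8 − 7 = 1, and the invariant factors of ∂_1 are all 1, so H_0 ≅ Z.
  H_1: rank ker ∂_1 − rank ∂_2 = (24 − 7) − 15 = 2, and the invariant factors of ∂_2 are all 1, so H_1 ≅ Z^2.
  H_2: rank ker ∂_2 − rank ∂_3 = (16 − 15) − 0 = 1, and there is no ∂_3, so H_2 ≅ Z.

As a check, the Euler characteristic is 8 − 24 + 16 = 0, which agrees with 1 − 2 + 1 = 0.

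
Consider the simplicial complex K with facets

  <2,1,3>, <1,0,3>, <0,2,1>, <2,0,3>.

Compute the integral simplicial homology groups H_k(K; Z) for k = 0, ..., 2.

H_0 ≅ Z,  H_1 = 0,  H_2 ≅ Z.

We work with the vertex ordering 0 < 1 < 2 < 3. The simplices of K, each written with vertices in increasing order, are:

  0-simplices (4): [0], [1], [2], [3]
  1-simplices (6): [0,1], [0,2], [0,3], [1,2], [1,3], [2,3]
  2-simplices (4): [0,1,2], [0,1,3], [0,2,3], [1,2,3]

so the chain groups are C_0 ≅ Z^4, C_1 ≅ Z^6, C_2 ≅ Z^4.

Boundary ∂_1: C_1 → C_0 maps an edge to its endpoints' difference, ∂[p,q] = q − p. For instance
  ∂[0,3] = [3] − [0].
This gives a 4×6 integer matrix of rank 3; reducing to Smith normal form yields diagonal entries (1,1,1).

∂_2: C_2 → C_1 sends each 2-simplex [p,q,r] to [q,r] − [p,r] + [p,q]. For instance
  ∂[0,1,3] = [1,3] − [0,3] + [0,1],
  ∂[1,2,3] = [2,3] − [1,3] + [1,2].
The 6×4 boundary matrix has rank 3 and Smith normal form diag(1,1,1).

From H_k ≅ ker(∂_k) / im(∂_{k+1}) we obtain:

  H_0: rank C_0 − rank ∂_1 = 4 − 3 = 1, and the invariant factors of ∂_1 are all 1, so H_0 = Z.
  H_1: rank ker ∂_1 − rank ∂_2 = (6 − 3) − 3 = 0, and the invariant factors of ∂_2 are all 1, so H_1 = 0.
  H_2: rank ker ∂_2 − rank ∂_3 = (4 − 3) − 0 = 1, and there is no ∂_3, so H_2 = Z.

As a check, the Euler characteristic is 4 − 6 + 4 = 2, which agrees with 1 − 0 + 1 = 2.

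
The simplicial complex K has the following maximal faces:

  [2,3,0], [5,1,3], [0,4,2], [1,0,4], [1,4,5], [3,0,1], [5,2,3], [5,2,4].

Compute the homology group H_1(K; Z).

Order the vertices as 0 < 1 < 2 < 3 < 4 < 5. Listing each simplex with vertices in this order, K has dimension 2 with simplices:

  0-simplices (6): [0], [1], [2], [3], [4], [5]
  1-simplices (12): [0,1], [0,2], [0,3], [0,4], [1,3], [1,4], [1,5], [2,3], [2,4], [2,5], [3,5], [4,5]
  2-simplices (8): [0,1,3], [0,1,4], [0,2,3], [0,2,4], [1,3,5], [1,4,5], [2,3,5], [2,4,5]

so the chain groups are C_0 ≅ Z^6, C_1 ≅ Z^12, C_2 ≅ Z^8.

Boundary ∂_1: C_1 → C_0 is given by ∂[p,q] = [q] − [p].
This gives a 6×12 integer matrix of rank 5; reducing to Smith normal form yields diagonal entries (1,1,1,1,1).

The boundary map ∂_2: C_2 → C_1 sends each 2-simplex [p,q,r] to [q,r] − [p,r] + [p,q]. For instance
  ∂[2,4,5] = [4,5] − [2,5] + [2,4],
  ∂[1,3,5] = [3,5] − [1,5] + [1,3].
The resulting 12×8 matrix has rank 7, and its Smith normal form has invariant factors (1,1,1,1,1,1,1).

Computing H_k = (kernel of ∂_k) / (image of ∂_{k+1}):

  H_1: rank ker ∂_1 − rank ∂_2 = (12 − 5) − 7 = 0, and the invariant factors of ∂_2 are all 1, so H_1 = 0.

(K is a triangulation of the 2-sphere S^2.)

H_1 ≅ 0.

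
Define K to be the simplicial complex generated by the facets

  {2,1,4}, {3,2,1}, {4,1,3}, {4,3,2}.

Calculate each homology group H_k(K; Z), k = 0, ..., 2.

H_0 = Z,  H_1 = 0,  H_2 = Z.

Order the vertices as 1 < 2 < 3 < 4. Listing each simplex with vertices in this order, K has dimension 2 with simplices:

  0-simplices (4): [1], [2], [3], [4]
  1-simplices (6): [1,2], [1,3], [1,4], [2,3], [2,4], [3,4]
  2-simplices (4): [1,2,3], [1,2,4], [1,3,4], [2,3,4]

Hence C_0 ≅ Z^4, C_1 ≅ Z^6, C_2 ≅ Z^4.

∂_1: C_1 → C_0 maps an edge to its endpoints' difference, ∂[p,q] = q − p. For instance
  ∂[2,4] = [4] − [2].
The 4×6 boundary matrix has rank 3 and Smith normal form diag(1,1,1).

The boundary map ∂_2: C_2 → C_1 maps a triangle to the signed sum of its edges. For instance
  ∂[2,3,4] = [3,4] − [2,4] + [2,3],
  ∂[1,3,4] = [3,4] − [1,4] + [1,3].
As a 6×4 matrix over Z this has rank 3, with invariant factors (1,1,1).

Now H_k = ker ∂_k / im ∂_{k+1}, so:

  H_0: rank C_0 − rank ∂_1 = 4 − 3 = 1, and the invariant factors of ∂_1 are all 1, so H_0 = Z.
  H_1: rank ker ∂_1 − rank ∂_2 = (6 − 3) − 3 = 0, and the invariant factors of ∂_2 are all 1, so H_1 = 0.
  H_2: rank ker ∂_2 − rank ∂_3 = (4 − 3) − 0 = 1, and there is no ∂_3, so H_2 = Z.

(K is a triangulation of the 2-sphere S^2.)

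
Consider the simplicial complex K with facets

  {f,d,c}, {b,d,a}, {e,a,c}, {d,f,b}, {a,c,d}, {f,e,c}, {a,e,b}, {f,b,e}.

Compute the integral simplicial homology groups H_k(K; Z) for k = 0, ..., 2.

K has 6 vertices, 12 edges, 8 triangles.
rank ∂_0 = 0, rank ∂_1 = 5 ⇒ b_0 = 6 − 0 − 5 = 1; all invariant factors of ∂_1 are 1 so no torsion. So H_0 ≅ Z.
rank ∂_1 = 5, rank ∂_2 = 7 ⇒ b_1 = 12 − 5 − 7 = 0; all invariant factors of ∂_2 are 1 so no torsion. So H_1 ≅ 0.
rank ∂_2 = 7, rank ∂_3 = 0 ⇒ b_2 = 8 − 7 − 0 = 1. So H_2 ≅ Z.

H_0 ≅ Z,  H_1 = 0,  H_2 ≅ Z.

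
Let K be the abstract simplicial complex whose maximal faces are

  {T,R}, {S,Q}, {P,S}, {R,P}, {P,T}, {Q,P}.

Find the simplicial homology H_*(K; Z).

H_0 ≅ Z,  H_1 ≅ Z^2.

Fix the vertex order P < Q < R < S < T and write every simplex with vertices in increasing order. Then dim K = 1 and the simplices of K are:

  0-simplices (5): P, Q, R, S, T
  1-simplices (6): PQ, PR, PS, PT, QS, RT

giving chain groups C_0 ≅ Z^5, C_1 ≅ Z^6.

∂_1: C_1 → C_0 maps an edge to its endpoints' difference, ∂[p,q] = q − p. For instance
  ∂PQ = Q − P.
The resulting 5×6 matrix has rank 4, and its Smith normal form has invariant factors (1,1,1,1).

Now H_k = ker ∂_k / im ∂_{k+1}, so:

  H_0: rank C_0 − rank ∂_1 = 5 − 4 = 1, and the invariant factors of ∂_1 are all 1, so H_0 ≅ Z.
  H_1: rank ker ∂_1 − rank ∂_2 = (6 − 4) − 0 = 2, and there is no ∂_2, so H_1 ≅ Z^2.

As a check, the Euler characteristic is 5 − 6 = -1, which agrees with 1 − 2 = -1.
(K is a triangulation of a wedge of 2 circles.)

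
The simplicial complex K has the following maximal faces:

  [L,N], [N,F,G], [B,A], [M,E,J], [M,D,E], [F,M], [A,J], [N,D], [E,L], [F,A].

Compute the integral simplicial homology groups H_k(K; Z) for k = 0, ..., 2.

Order the vertices as A < B < D < E < F < G < J < L < M < N. Listing each simplex with vertices in this order, K has dimension 2 with simplices:

  0-simplices (10): A, B, D, E, F, G, J, L, M, N
  1-simplices (15): AB, AF, AJ, DE, DM, DN, EJ, EL, EM, FG, FM, FN, GN, JM, LN
  2-simplices (3): DEM, EJM, FGN

giving chain groups C_0 ≅ Z^10, C_1 ≅ Z^15, C_2 ≅ Z^3.

Boundary ∂_1: C_1 → C_0 maps an edge to its endpoints' difference, ∂[p,q] = q − p. For instance
  ∂DN = N − D.
This gives a 10×15 integer matrix of rank 9; reducing to Smith normal form yields diagonal entries (1,1,1,1,1,1,1,1,1).

The boundary map ∂_2: C_2 → C_1 acts by ∂[p,q,r] = [q,r] − [p,r] + [p,q]. For instance
  ∂EJM = JM − EM + EJ,
  ∂FGN = GN − FN + FG.
The 15×3 boundary matrix has rank 3 and Smith normal form diag(1,1,1).

Computing H_k = (kernel of ∂_k) / (image of ∂_{k+1}):

  H_0: rank C_0 − rank ∂_1 = 10 − 9 = 1, and the invariant factors of ∂_1 are all 1, so H_0 = Z.
  H_1: rank ker ∂_1 − rank ∂_2 = (15 − 9) − 3 = 3, and the invariant factors of ∂_2 are all 1, so H_1 = Z^3.
  H_2: rank ker ∂_2 − rank ∂_3 = (3 − 3) − 0 = 0, and there is no ∂_3, so H_2 = 0.

H_0 = Z,  H_1 = Z^3,  H_2 = 0.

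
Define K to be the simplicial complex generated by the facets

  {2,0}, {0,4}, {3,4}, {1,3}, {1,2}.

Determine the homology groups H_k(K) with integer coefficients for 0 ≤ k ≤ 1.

H_0 = Z,  H_1 = Z.

Fix the vertex order 0 < 1 < 2 < 3 < 4 and write every simplex with vertices in increasing order. Then dim K = 1 and the simplices of K are:

  0-simplices (5): [0], [1], [2], [3], [4]
  1-simplices (5): [0,2], [0,4], [1,2], [1,3], [3,4]

giving chain groups C_0 ≅ Z^5, C_1 ≅ Z^5.

∂_1: C_1 → C_0 maps an edge to its endpoints' difference, ∂[p,q] = q − p. For instance
  ∂[0,2] = [2] − [0].
This gives a 5×5 integer matrix of rank 4; reducing to Smith normal form yields diagonal entries (1,1,1,1).

From H_k ≅ ker(∂_k) / im(∂_{k+1}) we obtain:

  H_0: rank C_0 − rank ∂_1 = 5 − 4 = 1, and the invariant factors of ∂_1 are all 1, so H_0 ≅ Z.
  H_1: rank ker ∂_1 − rank ∂_2 = (5 − 4) − 0 = 1, and there is no ∂_2, so H_1 ≅ Z.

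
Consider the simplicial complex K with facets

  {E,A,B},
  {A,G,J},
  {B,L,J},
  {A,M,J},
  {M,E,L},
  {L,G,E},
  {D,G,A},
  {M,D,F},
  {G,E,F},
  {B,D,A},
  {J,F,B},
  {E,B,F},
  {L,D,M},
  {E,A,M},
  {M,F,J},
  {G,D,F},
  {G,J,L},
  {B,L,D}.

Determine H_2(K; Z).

Fix the vertex order A < B < D < E < F < G < J < L < M and write every simplex with vertices in increasing order. Then dim K = 2 and the simplices of K are:

  0-simplices (9): A, B, D, E, F, G, J, L, M
  1-simplices (27): AB, AD, AE, AG, AJ, AM, BD, BE, BF, BJ, BL, DF, DG, DL, DM, EF, EG, EL, EM, FG, FJ, FM, GJ, GL, JL, JM, LM
  2-simplices (18): ABD, ABE, ADG, AEM, AGJ, AJM, BDL, BEF, BFJ, BJL, DFG, DFM, DLM, EFG, EGL, ELM, FJM, GJL

so the chain groups are C_0 ≅ Z^9, C_1 ≅ Z^27, C_2 ≅ Z^18.

The boundary map ∂_1: C_1 → C_0 sends each edge [p,q] (with p < q) to q − p. For instance
  ∂DM = M − D.
As a 9×27 matrix over Z this has rank 8, with invariant factors (1,1,1,1,1,1,1,1).

Boundary ∂_2: C_2 → C_1 maps a triangle to the signed sum of its edges. For instance
  ∂ABE = BE − AE + AB,
  ∂AJM = JM − AM + AJ.
The 27×18 boundary matrix has rank 17 and Smith normal form diag(1,1,1,1,1,1,1,1,1,1,1,1,1,1,1,1,1).

Reading off H_k = ker ∂_k / im ∂_{k+1}:

  H_2: rank ker ∂_2 − rank ∂_3 = (18 − 17) − 0 = 1, and there is no ∂_3, so H_2 = Z.

(K is a triangulation of the torus T^2.)

H_2 ≅ Z.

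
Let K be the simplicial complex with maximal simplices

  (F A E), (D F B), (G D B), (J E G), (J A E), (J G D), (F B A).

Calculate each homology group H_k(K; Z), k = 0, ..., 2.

H_0 = Z,  H_1 = Z,  H_2 = 0.

Fix the vertex order A < B < D < E < F < G < J and write every simplex with vertices in increasing order. Then dim K = 2 and the simplices of K are:

  0-simplices (7): A, B, D, E, F, G, J
  1-simplices (14): AB, AE, AF, AJ, BD, BF, BG, DF, DG, DJ, EF, EG, EJ, GJ
  2-simplices (7): ABF, AEF, AEJ, BDF, BDG, DGJ, EGJ

giving chain groups C_0 ≅ Z^7, C_1 ≅ Z^14, C_2 ≅ Z^7.

The boundary map ∂_1: C_1 → C_0 sends each edge [p,q] (with p < q) to q − p.
As a 7×14 matrix over Z this has rank 6, with invariant factors (1,1,1,1,1,1).

The boundary map ∂_2: C_2 → C_1 maps a triangle to the signed sum of its edges. For instance
  ∂BDF = DF − BF + BD,
  ∂ABF = BF − AF + AB.
This gives a 14×7 integer matrix of rank 7; reducing to Smith normal form yields diagonal entries (1,1,1,1,1,1,1).

Now H_k = ker ∂_k / im ∂_{k+1}, so:

  H_0: rank C_0 − rank ∂_1 = 7 − 6 = 1, and the invariant factors of ∂_1 are all 1, so H_0 = Z.
  H_1: rank ker ∂_1 − rank ∂_2 = (14 − 6) − 7 = 1, and the invariant factors of ∂_2 are all 1, so H_1 = Z.
  H_2: rank ker ∂_2 − rank ∂_3 = (7 − 7) − 0 = 0, and there is no ∂_3, so H_2 = 0.

As a check, the Euler characteristic is 7 − 14 + 7 = 0, which agrees with 1 − 1 + 0 = 0.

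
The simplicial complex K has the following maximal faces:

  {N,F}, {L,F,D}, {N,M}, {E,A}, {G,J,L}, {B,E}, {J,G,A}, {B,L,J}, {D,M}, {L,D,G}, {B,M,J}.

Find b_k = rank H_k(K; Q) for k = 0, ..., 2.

b_0 = 1, b_1 = 3, b_2 = 0.

Take the total order A < B < D < E < F < G < J < L < M < N on the vertex set. Then K (dimension 2) consists of the simplices:

  0-simplices (10): A, B, D, E, F, G, J, L, M, N
  1-simplices (18): AE, AG, AJ, BE, BJ, BL, BM, DF, DG, DL, DM, FL, FN, GJ, GL, JL, JM, MN
  2-simplices (6): AGJ, BJL, BJM, DFL, DGL, GJL

giving chain groups C_0 ≅ Z^10, C_1 ≅ Z^18, C_2 ≅ Z^6.

Boundary ∂_1: C_1 → C_0 maps an edge to its endpoints' difference, ∂[p,q] = q − p. For instance
  ∂BM = M − B.
The resulting 10×18 matrix has rank 9, and its Smith normal form has invariant factors (1,1,1,1,1,1,1,1,1).

The boundary map ∂_2: C_2 → C_1 acts by ∂[p,q,r] = [q,r] − [p,r] + [p,q]. For instance
  ∂GJL = JL − GL + GJ,
  ∂DGL = GL − DL + DG.
The 18×6 boundary matrix has rank 6 and Smith normal form diag(1,1,1,1,1,1).

From H_k ≅ ker(∂_k) / im(∂_{k+1}) we obtain:

  H_0: rank C_0 − rank ∂_1 = 10 − 9 = 1, and the invariant factors of ∂_1 are all 1, so H_0 ≅ Z.
  H_1: rank ker ∂_1 − rank ∂_2 = (18 − 9) − 6 = 3, and the invariant factors of ∂_2 are all 1, so H_1 ≅ Z^3.
  H_2: rank ker ∂_2 − rank ∂_3 = (6 − 6) − 0 = 0, and there is no ∂_3, so H_2 ≅ 0.

Hence the Betti numbers are b_0 = 1, b_1 = 3, b_2 = 0.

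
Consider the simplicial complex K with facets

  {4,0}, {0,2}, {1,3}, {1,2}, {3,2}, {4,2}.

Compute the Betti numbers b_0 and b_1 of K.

We work with the vertex ordering 0 < 1 < 2 < 3 < 4. The simplices of K, each written with vertices in increasing order, are:

  0-simplices (5): [0], [1], [2], [3], [4]
  1-simplices (6): [0,2], [0,4], [1,2], [1,3], [2,3], [2,4]

Hence C_0 ≅ Z^5, C_1 ≅ Z^6.

The boundary map ∂_1: C_1 → C_0 sends each edge [p,q] (with p < q) to q − p.
This gives a 5×6 integer matrix of rank 4; reducing to Smith normal form yields diagonal entries (1,1,1,1).

Reading off H_k = ker ∂_k / im ∂_{k+1}:

  H_0: rank C_0 − rank ∂_1 = 5 − 4 = 1, and the invariant factors of ∂_1 are all 1, so H_0 ≅ Z.
  H_1: rank ker ∂_1 − rank ∂_2 = (6 − 4) − 0 = 2, and there is no ∂_2, so H_1 ≅ Z^2.

Hence the Betti numbers are b_0 = 1, b_1 = 2.

b_0 = 1, b_1 = 2.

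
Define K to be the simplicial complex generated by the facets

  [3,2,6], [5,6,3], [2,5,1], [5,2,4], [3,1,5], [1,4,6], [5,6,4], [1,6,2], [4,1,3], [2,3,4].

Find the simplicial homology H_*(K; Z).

H_0 = Z,  H_1 = Z/2,  H_2 = 0.

Fix the vertex order 1 < 2 < 3 < 4 < 5 < 6 and write every simplex with vertices in increasing order. Then dim K = 2 and the simplices of K are:

  0-simplices (6): [1], [2], [3], [4], [5], [6]
  1-simplices (15): [1,2], [1,3], [1,4], [1,5], [1,6], [2,3], [2,4], [2,5], [2,6], [3,4], [3,5], [3,6], [4,5], [4,6], [5,6]
  2-simplices (10): [1,2,5], [1,2,6], [1,3,4], [1,3,5], [1,4,6], [2,3,4], [2,3,6], [2,4,5], [3,5,6], [4,5,6]

so the chain groups are C_0 ≅ Z^6, C_1 ≅ Z^15, C_2 ≅ Z^10.

The boundary map ∂_1: C_1 → C_0 is given by ∂[p,q] = [q] − [p]. For instance
  ∂[3,6] = [6] − [3].
The resulting 6×15 matrix has rank 5, and its Smith normal form has invariant factors (1,1,1,1,1).

Boundary ∂_2: C_2 → C_1 maps a triangle to the signed sum of its edges. For instance
  ∂[2,4,5] = [4,5] − [2,5] + [2,4],
  ∂[2,3,6] = [3,6] − [2,6] + [2,3].
The 15×10 boundary matrix has rank 10 and Smith normal form diag(1,1,1,1,1,1,1,1,1,2).

Reading off H_k = ker ∂_k / im ∂_{k+1}:

  H_0: rank C_0 − rank ∂_1 = 6 − 5 = 1, and the invariant factors of ∂_1 are all 1, so H_0 ≅ Z.
  H_1: rank ker ∂_1 − rank ∂_2 = (15 − 5) − 10 = 0, and ∂_2 has invariant factor 2 > 1, so H_1 ≅ Z/2.
  H_2: rank ker ∂_2 − rank ∂_3 = (10 − 10) − 0 = 0, and there is no ∂_3, so H_2 ≅ 0.

As a check, the Euler characteristic is 6 − 15 + 10 = 1, which agrees with 1 − 0 + 0 = 1.
(K is a triangulation of the real projective plane RP^2.)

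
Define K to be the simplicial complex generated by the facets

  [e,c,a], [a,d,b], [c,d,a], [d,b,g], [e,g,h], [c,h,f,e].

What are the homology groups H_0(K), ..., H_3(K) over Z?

K has 8 vertices, 16 edges, 9 triangles, 1 3-simplex.
rank ∂_0 = 0, rank ∂_1 = 7 ⇒ b_0 = 8 − 0 − 7 = 1; all invariant factors of ∂_1 are 1 so no torsion. So H_0 ≅ Z.
rank ∂_1 = 7, rank ∂_2 = 8 ⇒ b_1 = 16 − 7 − 8 = 1; all invariant factors of ∂_2 are 1 so no torsion. So H_1 ≅ Z.
rank ∂_2 = 8, rank ∂_3 = 1 ⇒ b_2 = 9 − 8 − 1 = 0; all invariant factors of ∂_3 are 1 so no torsion. So H_2 ≅ 0.
rank ∂_3 = 1, rank ∂_4 = 0 ⇒ b_3 = 1 − 1 − 0 = 0. So H_3 ≅ 0.

H_0 ≅ Z,  H_1 ≅ Z,  H_2 = 0,  H_3 = 0.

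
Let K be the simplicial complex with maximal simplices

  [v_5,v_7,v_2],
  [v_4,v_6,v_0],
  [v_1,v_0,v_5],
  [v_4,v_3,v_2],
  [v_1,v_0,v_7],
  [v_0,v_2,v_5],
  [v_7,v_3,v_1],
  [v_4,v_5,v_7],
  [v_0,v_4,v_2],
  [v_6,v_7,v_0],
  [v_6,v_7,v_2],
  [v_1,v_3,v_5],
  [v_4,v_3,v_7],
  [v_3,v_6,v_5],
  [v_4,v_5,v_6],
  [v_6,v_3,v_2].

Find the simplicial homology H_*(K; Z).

H_0 ≅ Z,  H_1 ≅ Z^2,  H_2 ≅ Z.

We work with the vertex ordering v_0 < v_1 < v_2 < v_3 < v_4 < v_5 < v_6 < v_7. The simplices of K, each written with vertices in increasing order, are:

  0-simplices (8): [v_0], [v_1], [v_2], [v_3], [v_4], [v_5], [v_6], [v_7]
  1-simplices (24): (24 of them)
  2-simplices (16): (16 of them)

so the chain groups are C_0 ≅ Z^8, C_1 ≅ Z^24, C_2 ≅ Z^16.

Boundary ∂_1: C_1 → C_0 sends each edge [p,q] (with p < q) to q − p. For instance
  ∂[v_4,v_6] = [v_6] − [v_4].
The 8×24 boundary matrix has rank 7 and Smith normal form diag(1,1,1,1,1,1,1).

The boundary map ∂_2: C_2 → C_1 sends each 2-simplex [p,q,r] to [q,r] − [p,r] + [p,q]. For instance
  ∂[v_0,v_2,v_5] = [v_2,v_5] − [v_0,v_5] + [v_0,v_2],
  ∂[v_0,v_2,v_4] = [v_2,v_4] − [v_0,v_4] + [v_0,v_2].
The resulting 24×16 matrix has rank 15, and its Smith normal form has invariant factors (1,1,1,1,1,1,1,1,1,1,1,1,1,1,1).

Computing H_k = (kernel of ∂_k) / (image of ∂_{k+1}):

  H_0: rank C_0 − rank ∂_1 = 8 − 7 = 1, and the invariant factors of ∂_1 are all 1, so H_0 = Z.
  H_1: rank ker ∂_1 − rank ∂_2 = (24 − 7) − 15 = 2, and the invariant factors of ∂_2 are all 1, so H_1 = Z^2.
  H_2: rank ker ∂_2 − rank ∂_3 = (16 − 15) − 0 = 1, and there is no ∂_3, so H_2 = Z.

(K is a triangulation of the torus T^2.)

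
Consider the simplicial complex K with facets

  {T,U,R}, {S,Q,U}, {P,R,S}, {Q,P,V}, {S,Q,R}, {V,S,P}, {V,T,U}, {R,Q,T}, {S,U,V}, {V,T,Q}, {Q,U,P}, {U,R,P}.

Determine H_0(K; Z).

Fix the vertex order P < Q < R < S < T < U < V and write every simplex with vertices in increasing order. Then dim K = 2 and the simplices of K are:

  0-simplices (7): P, Q, R, S, T, U, V
  1-simplices (18): PQ, PR, PS, PU, PV, QR, QS, QT, QU, QV, RS, RT, RU, SU, SV, TU, TV, UV
  2-simplices (12): PQU, PQV, PRS, PRU, PSV, QRS, QRT, QSU, QTV, RTU, SUV, TUV

giving chain groups C_0 ≅ Z^7, C_1 ≅ Z^18, C_2 ≅ Z^12.

∂_1: C_1 → C_0 sends each edge [p,q] (with p < q) to q − p. For instance
  ∂RS = S − R.
The 7×18 boundary matrix has rank 6 and Smith normal form diag(1,1,1,1,1,1).

Boundary ∂_2: C_2 → C_1 maps a triangle to the signed sum of its edges. For instance
  ∂PSV = SV − PV + PS,
  ∂QRT = RT − QT + QR.
This gives a 18×12 integer matrix of rank 12; reducing to Smith normal form yields diagonal entries (1,1,1,1,1,1,1,1,1,1,1,2).

From H_k ≅ ker(∂_k) / im(∂_{k+1}) we obtain:

  H_0: rank C_0 − rank ∂_1 = 7 − 6 = 1, and the invariant factors of ∂_1 are all 1, so H_0 ≅ Z.

(K is a triangulation of the real projective plane RP^2.)

H_0 = Z.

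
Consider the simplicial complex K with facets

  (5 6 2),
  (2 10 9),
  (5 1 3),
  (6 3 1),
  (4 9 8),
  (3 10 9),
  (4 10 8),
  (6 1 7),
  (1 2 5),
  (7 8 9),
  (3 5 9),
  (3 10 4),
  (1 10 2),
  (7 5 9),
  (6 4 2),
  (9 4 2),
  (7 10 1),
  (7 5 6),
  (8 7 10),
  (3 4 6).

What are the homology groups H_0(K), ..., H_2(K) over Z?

We work with the vertex ordering 1 < 2 < 3 < 4 < 5 < 6 < 7 < 8 < 9 < 10. The simplices of K, each written with vertices in increasing order, are:

  0-simplices (10): [1], [2], [3], [4], [5], [6], [7], [8], [9], [10]
  1-simplices (30): (30 of them)
  2-simplices (20): (20 of them)

Hence C_0 ≅ Z^10, C_1 ≅ Z^30, C_2 ≅ Z^20.

The boundary map ∂_1: C_1 → C_0 maps an edge to its endpoints' difference, ∂[p,q] = q − p.
The 10×30 boundary matrix has rank 9 and Smith normal form diag(1,1,1,1,1,1,1,1,1).

Boundary ∂_2: C_2 → C_1 acts by ∂[p,q,r] = [q,r] − [p,r] + [p,q]. For instance
  ∂[4,8,10] = [8,10] − [4,10] + [4,8],
  ∂[1,3,5] = [3,5] − [1,5] + [1,3].
The resulting 30×20 matrix has rank 20, and its Smith normal form has invariant factors (1,1,1,1,1,1,1,1,1,1,1,1,1,1,1,1,1,1,1,2).

Now H_k = ker ∂_k / im ∂_{k+1}, so:

  H_0: rank C_0 − rank ∂_1 = 10 − 9 = 1, and the invariant factors of ∂_1 are all 1, so H_0 ≅ Z.
  H_1: rank ker ∂_1 − rank ∂_2 = (30 − 9) − 20 = 1, and ∂_2 has invariant factor 2 > 1, so H_1 ≅ Z ⊕ Z/2Z.
  H_2: rank ker ∂_2 − rank ∂_3 = (20 − 20) − 0 = 0, and there is no ∂_3, so H_2 ≅ 0.

H_0 ≅ Z,  H_1 ≅ Z ⊕ Z/2Z,  H_2 = 0.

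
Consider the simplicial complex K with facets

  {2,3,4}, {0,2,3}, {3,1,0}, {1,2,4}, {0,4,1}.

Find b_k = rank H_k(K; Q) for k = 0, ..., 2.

b_0 = 1, b_1 = 1, b_2 = 0.

Fix the vertex order 0 < 1 < 2 < 3 < 4 and write every simplex with vertices in increasing order. Then dim K = 2 and the simplices of K are:

  0-simplices (5): [0], [1], [2], [3], [4]
  1-simplices (10): [0,1], [0,2], [0,3], [0,4], [1,2], [1,3], [1,4], [2,3], [2,4], [3,4]
  2-simplices (5): [0,1,3], [0,1,4], [0,2,3], [1,2,4], [2,3,4]

giving chain groups C_0 ≅ Z^5, C_1 ≅ Z^10, C_2 ≅ Z^5.

Boundary ∂_1: C_1 → C_0 sends each edge [p,q] (with p < q) to q − p. For instance
  ∂[1,2] = [2] − [1].
The resulting 5×10 matrix has rank 4, and its Smith normal form has invariant factors (1,1,1,1).

Boundary ∂_2: C_2 → C_1 acts by ∂[p,q,r] = [q,r] − [p,r] + [p,q]. For instance
  ∂[0,1,3] = [1,3] − [0,3] + [0,1],
  ∂[0,1,4] = [1,4] − [0,4] + [0,1].
The 10×5 boundary matrix has rank 5 and Smith normal form diag(1,1,1,1,1).

Reading off H_k = ker ∂_k / im ∂_{k+1}:

  H_0: rank C_0 − rank ∂_1 = 5 − 4 = 1, and the invariant factors of ∂_1 are all 1, so H_0 ≅ Z.
  H_1: rank ker ∂_1 − rank ∂_2 = (10 − 4) − 5 = 1, and the invariant factors of ∂_2 are all 1, so H_1 ≅ Z.
  H_2: rank ker ∂_2 − rank ∂_3 = (5 − 5) − 0 = 0, and there is no ∂_3, so H_2 ≅ 0.

Hence the Betti numbers are b_0 = 1, b_1 = 1, b_2 = 0.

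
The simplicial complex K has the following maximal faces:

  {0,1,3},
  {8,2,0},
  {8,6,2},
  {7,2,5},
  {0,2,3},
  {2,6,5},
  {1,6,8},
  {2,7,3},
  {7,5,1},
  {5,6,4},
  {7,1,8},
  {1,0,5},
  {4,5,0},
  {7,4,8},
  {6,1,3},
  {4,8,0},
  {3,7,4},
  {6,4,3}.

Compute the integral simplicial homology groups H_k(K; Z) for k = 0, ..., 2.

Order the vertices as 0 < 1 < 2 < 3 < 4 < 5 < 6 < 7 < 8. Listing each simplex with vertices in this order, K has dimension 2 with simplices:

  0-simplices (9): [0], [1], [2], [3], [4], [5], [6], [7], [8]
  1-simplices (27): (27 of them)
  2-simplices (18): [0,1,3], [0,1,5], [0,2,3], [0,2,8], [0,4,5], [0,4,8], [1,3,6], [1,5,7], [1,6,8], [1,7,8], [2,3,7], [2,5,6], [2,5,7], [2,6,8], [3,4,6], [3,4,7], [4,5,6], [4,7,8]

giving chain groups C_0 ≅ Z^9, C_1 ≅ Z^27, C_2 ≅ Z^18.

The boundary map ∂_1: C_1 → C_0 maps an edge to its endpoints' difference, ∂[p,q] = q − p. For instance
  ∂[0,1] = [1] − [0].
As a 9×27 matrix over Z this has rank 8, with invariant factors (1,1,1,1,1,1,1,1).

∂_2: C_2 → C_1 sends each 2-simplex [p,q,r] to [q,r] − [p,r] + [p,q]. For instance
  ∂[4,5,6] = [5,6] − [4,6] + [4,5],
  ∂[3,4,6] = [4,6] − [3,6] + [3,4].
This gives a 27×18 integer matrix of rank 17; reducing to Smith normal form yields diagonal entries (1,1,1,1,1,1,1,1,1,1,1,1,1,1,1,1,1).

Computing H_k = (kernel of ∂_k) / (image of ∂_{k+1}):

  H_0: rank C_0 − rank ∂_1 = 9 − 8 = 1, and the invariant factors of ∂_1 are all 1, so H_0 = Z.
  H_1: rank ker ∂_1 − rank ∂_2 = (27 − 8) − 17 = 2, and the invariant factors of ∂_2 are all 1, so H_1 = Z^2.
  H_2: rank ker ∂_2 − rank ∂_3 = (18 − 17) − 0 = 1, and there is no ∂_3, so H_2 = Z.

H_0 = Z,  H_1 = Z^2,  H_2 = Z.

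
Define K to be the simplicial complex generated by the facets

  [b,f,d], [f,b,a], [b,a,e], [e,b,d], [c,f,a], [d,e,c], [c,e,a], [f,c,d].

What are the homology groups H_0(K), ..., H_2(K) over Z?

Fix the vertex order a < b < c < d < e < f and write every simplex with vertices in increasing order. Then dim K = 2 and the simplices of K are:

  0-simplices (6): a, b, c, d, e, f
  1-simplices (12): ab, ac, ae, af, bd, be, bf, cd, ce, cf, de, df
  2-simplices (8): abe, abf, ace, acf, bde, bdf, cde, cdf

giving chain groups C_0 ≅ Z^6, C_1 ≅ Z^12, C_2 ≅ Z^8.

∂_1: C_1 → C_0 is given by ∂[p,q] = [q] − [p].
As a 6×12 matrix over Z this has rank 5, with invariant factors (1,1,1,1,1).

∂_2: C_2 → C_1 sends each 2-simplex [p,q,r] to [q,r] − [p,r] + [p,q]. For instance
  ∂acf = cf − af + ac,
  ∂bde = de − be + bd.
The 12×8 boundary matrix has rank 7 and Smith normal form diag(1,1,1,1,1,1,1).

Now H_k = ker ∂_k / im ∂_{k+1}, so:

  H_0: rank C_0 − rank ∂_1 = 6 − 5 = 1, and the invariant factors of ∂_1 are all 1, so H_0 = Z.
  H_1: rank ker ∂_1 − rank ∂_2 = (12 − 5) − 7 = 0, and the invariant factors of ∂_2 are all 1, so H_1 = 0.
  H_2: rank ker ∂_2 − rank ∂_3 = (8 − 7) − 0 = 1, and there is no ∂_3, so H_2 = Z.

As a check, the Euler characteristic is 6 − 12 + 8 = 2, which agrees with 1 − 0 + 1 = 2.

H_0 ≅ Z,  H_1 = 0,  H_2 ≅ Z.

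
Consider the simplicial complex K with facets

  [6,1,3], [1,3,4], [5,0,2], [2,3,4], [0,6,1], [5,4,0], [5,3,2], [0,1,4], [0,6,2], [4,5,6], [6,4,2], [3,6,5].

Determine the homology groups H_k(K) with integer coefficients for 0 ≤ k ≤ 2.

Take the total order 0 < 1 < 2 < 3 < 4 < 5 < 6 on the vertex set. Then K (dimension 2) consists of the simplices:

  0-simplices (7): [0], [1], [2], [3], [4], [5], [6]
  1-simplices (18): [0,1], [0,2], [0,4], [0,5], [0,6], [1,3], [1,4], [1,6], [2,3], [2,4], [2,5], [2,6], [3,4], [3,5], [3,6], [4,5], [4,6], [5,6]
  2-simplices (12): [0,1,4], [0,1,6], [0,2,5], [0,2,6], [0,4,5], [1,3,4], [1,3,6], [2,3,4], [2,3,5], [2,4,6], [3,5,6], [4,5,6]

giving chain groups C_0 ≅ Z^7, C_1 ≅ Z^18, C_2 ≅ Z^12.

Boundary ∂_1: C_1 → C_0 sends each edge [p,q] (with p < q) to q − p.
The resulting 7×18 matrix has rank 6, and its Smith normal form has invariant factors (1,1,1,1,1,1).

The boundary map ∂_2: C_2 → C_1 sends each 2-simplex [p,q,r] to [q,r] − [p,r] + [p,q]. For instance
  ∂[4,5,6] = [5,6] − [4,6] + [4,5],
  ∂[2,3,5] = [3,5] − [2,5] + [2,3].
The resulting 18×12 matrix has rank 12, and its Smith normal form has invariant factors (1,1,1,1,1,1,1,1,1,1,1,2).

From H_k ≅ ker(∂_k) / im(∂_{k+1}) we obtain:

  H_0: rank C_0 − rank ∂_1 = 7 − 6 = 1, and the invariant factors of ∂_1 are all 1, so H_0 = Z.
  H_1: rank ker ∂_1 − rank ∂_2 = (18 − 6) − 12 = 0, and ∂_2 has invariant factor 2 > 1, so H_1 = Z/2Z.
  H_2: rank ker ∂_2 − rank ∂_3 = (12 − 12) − 0 = 0, and there is no ∂_3, so H_2 = 0.

As a check, the Euler characteristic is 7 − 18 + 12 = 1, which agrees with 1 − 0 + 0 = 1.

H_0 ≅ Z,  H_1 ≅ Z/2Z,  H_2 = 0.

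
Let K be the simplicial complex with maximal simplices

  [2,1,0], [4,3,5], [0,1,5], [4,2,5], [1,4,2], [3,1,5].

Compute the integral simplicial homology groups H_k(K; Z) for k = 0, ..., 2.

H_0 = Z,  H_1 = Z,  H_2 = 0.

Order the vertices as 0 < 1 < 2 < 3 < 4 < 5. Listing each simplex with vertices in this order, K has dimension 2 with simplices:

  0-simplices (6): [0], [1], [2], [3], [4], [5]
  1-simplices (12): [0,1], [0,2], [0,5], [1,2], [1,3], [1,4], [1,5], [2,4], [2,5], [3,4], [3,5], [4,5]
  2-simplices (6): [0,1,2], [0,1,5], [1,2,4], [1,3,5], [2,4,5], [3,4,5]

so the chain groups are C_0 ≅ Z^6, C_1 ≅ Z^12, C_2 ≅ Z^6.

The boundary map ∂_1: C_1 → C_0 is given by ∂[p,q] = [q] − [p]. For instance
  ∂[0,1] = [1] − [0].
The 6×12 boundary matrix has rank 5 and Smith normal form diag(1,1,1,1,1).

Boundary ∂_2: C_2 → C_1 maps a triangle to the signed sum of its edges. For instance
  ∂[1,3,5] = [3,5] − [1,5] + [1,3],
  ∂[0,1,2] = [1,2] − [0,2] + [0,1].
As a 12×6 matrix over Z this has rank 6, with invariant factors (1,1,1,1,1,1).

Reading off H_k = ker ∂_k / im ∂_{k+1}:

  H_0: rank C_0 − rank ∂_1 = 6 − 5 = 1, and the invariant factors of ∂_1 are all 1, so H_0 ≅ Z.
  H_1: rank ker ∂_1 − rank ∂_2 = (12 − 5) − 6 = 1, and the invariant factors of ∂_2 are all 1, so H_1 ≅ Z.
  H_2: rank ker ∂_2 − rank ∂_3 = (6 − 6) − 0 = 0, and there is no ∂_3, so H_2 ≅ 0.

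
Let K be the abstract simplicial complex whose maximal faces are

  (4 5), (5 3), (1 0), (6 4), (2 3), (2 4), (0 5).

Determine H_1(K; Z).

H_1 = Z.

Take the total order 0 < 1 < 2 < 3 < 4 < 5 < 6 on the vertex set. Then K (dimension 1) consists of the simplices:

  0-simplices (7): [0], [1], [2], [3], [4], [5], [6]
  1-simplices (7): [0,1], [0,5], [2,3], [2,4], [3,5], [4,5], [4,6]

giving chain groups C_0 ≅ Z^7, C_1 ≅ Z^7.

∂_1: C_1 → C_0 maps an edge to its endpoints' difference, ∂[p,q] = q − p.
As a 7×7 matrix over Z this has rank 6, with invariant factors (1,1,1,1,1,1).

Reading off H_k = ker ∂_k / im ∂_{k+1}:

  H_1: rank ker ∂_1 − rank ∂_2 = (7 − 6) − 0 = 1, and there is no ∂_2, so H_1 ≅ Z.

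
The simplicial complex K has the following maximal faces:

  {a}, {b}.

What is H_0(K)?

H_0 ≅ Z^2.

We work with the vertex ordering a < b. The simplices of K, each written with vertices in increasing order, are:

  0-simplices (2): a, b

Hence C_0 ≅ Z^2.

Reading off H_k = ker ∂_k / im ∂_{k+1}:

  H_0: rank C_0 − rank ∂_1 = 2 − 0 = 2, and there is no ∂_1, so H_0 = Z^2.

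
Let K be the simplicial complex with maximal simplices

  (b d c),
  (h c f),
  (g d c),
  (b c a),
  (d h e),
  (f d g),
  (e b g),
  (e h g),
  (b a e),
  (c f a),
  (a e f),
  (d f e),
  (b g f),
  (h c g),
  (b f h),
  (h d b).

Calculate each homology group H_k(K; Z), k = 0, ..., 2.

H_0 ≅ Z,  H_1 ≅ Z^2,  H_2 ≅ Z.

We work with the vertex ordering a < b < c < d < e < f < g < h. The simplices of K, each written with vertices in increasing order, are:

  0-simplices (8): a, b, c, d, e, f, g, h
  1-simplices (24): ab, ac, ae, af, bc, bd, be, bf, bg, bh, cd, cf, cg, ch, de, df, dg, dh, ef, eg, eh, fg, fh, gh
  2-simplices (16): abc, abe, acf, aef, bcd, bdh, beg, bfg, bfh, cdg, cfh, cgh, def, deh, dfg, egh

so the chain groups are C_0 ≅ Z^8, C_1 ≅ Z^24, C_2 ≅ Z^16.

Boundary ∂_1: C_1 → C_0 maps an edge to its endpoints' difference, ∂[p,q] = q − p. For instance
  ∂af = f − a.
As a 8×24 matrix over Z this has rank 7, with invariant factors (1,1,1,1,1,1,1).

The boundary map ∂_2: C_2 → C_1 sends each 2-simplex [p,q,r] to [q,r] − [p,r] + [p,q]. For instance
  ∂abe = be − ae + ab,
  ∂beg = eg − bg + be.
The 24×16 boundary matrix has rank 15 and Smith normal form diag(1,1,1,1,1,1,1,1,1,1,1,1,1,1,1).

Reading off H_k = ker ∂_k / im ∂_{k+1}:

  H_0: rank C_0 − rank ∂_1 = 8 − 7 = 1, and the invariant factors of ∂_1 are all 1, so H_0 ≅ Z.
  H_1: rank ker ∂_1 − rank ∂_2 = (24 − 7) − 15 = 2, and the invariant factors of ∂_2 are all 1, so H_1 ≅ Z^2.
  H_2: rank ker ∂_2 − rank ∂_3 = (16 − 15) − 0 = 1, and there is no ∂_3, so H_2 ≅ Z.

As a check, the Euler characteristic is 8 − 24 + 16 = 0, which agrees with 1 − 2 + 1 = 0.
(K is a triangulation of the torus T^2.)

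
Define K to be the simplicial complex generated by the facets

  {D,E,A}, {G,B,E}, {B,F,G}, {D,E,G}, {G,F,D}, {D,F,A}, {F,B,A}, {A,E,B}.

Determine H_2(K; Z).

Fix the vertex order A < B < D < E < F < G and write every simplex with vertices in increasing order. Then dim K = 2 and the simplices of K are:

  0-simplices (6): A, B, D, E, F, G
  1-simplices (12): AB, AD, AE, AF, BE, BF, BG, DE, DF, DG, EG, FG
  2-simplices (8): ABE, ABF, ADE, ADF, BEG, BFG, DEG, DFG

giving chain groups C_0 ≅ Z^6, C_1 ≅ Z^12, C_2 ≅ Z^8.

The boundary map ∂_1: C_1 → C_0 maps an edge to its endpoints' difference, ∂[p,q] = q − p. For instance
  ∂AE = E − A.
As a 6×12 matrix over Z this has rank 5, with invariant factors (1,1,1,1,1).

The boundary map ∂_2: C_2 → C_1 maps a triangle to the signed sum of its edges. For instance
  ∂ABF = BF − AF + AB,
  ∂DEG = EG − DG + DE.
The resulting 12×8 matrix has rank 7, and its Smith normal form has invariant factors (1,1,1,1,1,1,1).

Now H_k = ker ∂_k / im ∂_{k+1}, so:

  H_2: rank ker ∂_2 − rank ∂_3 = (8 − 7) − 0 = 1, and there is no ∂_3, so H_2 ≅ Z.

(K is a triangulation of the 2-sphere S^2.)

H_2 ≅ Z.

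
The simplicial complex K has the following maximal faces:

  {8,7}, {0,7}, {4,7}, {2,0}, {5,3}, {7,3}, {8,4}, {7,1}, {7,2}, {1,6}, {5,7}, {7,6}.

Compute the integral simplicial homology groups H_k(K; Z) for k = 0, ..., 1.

H_0 ≅ Z,  H_1 ≅ Z^4.

Fix the vertex order 0 < 1 < 2 < 3 < 4 < 5 < 6 < 7 < 8 and write every simplex with vertices in increasing order. Then dim K = 1 and the simplices of K are:

  0-simplices (9): [0], [1], [2], [3], [4], [5], [6], [7], [8]
  1-simplices (12): [0,2], [0,7], [1,6], [1,7], [2,7], [3,5], [3,7], [4,7], [4,8], [5,7], [6,7], [7,8]

Hence C_0 ≅ Z^9, C_1 ≅ Z^12.

The boundary map ∂_1: C_1 → C_0 maps an edge to its endpoints' difference, ∂[p,q] = q − p. For instance
  ∂[2,7] = [7] − [2].
This gives a 9×12 integer matrix of rank 8; reducing to Smith normal form yields diagonal entries (1,1,1,1,1,1,1,1).

From H_k ≅ ker(∂_k) / im(∂_{k+1}) we obtain:

  H_0: rank C_0 − rank ∂_1 = 9 − 8 = 1, and the invariant factors of ∂_1 are all 1, so H_0 = Z.
  H_1: rank ker ∂_1 − rank ∂_2 = (12 − 8) − 0 = 4, and there is no ∂_2, so H_1 = Z^4.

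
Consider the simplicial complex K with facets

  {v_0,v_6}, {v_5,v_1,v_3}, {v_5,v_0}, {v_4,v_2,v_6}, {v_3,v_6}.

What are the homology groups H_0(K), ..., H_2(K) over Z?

Fix the vertex order v_0 < v_1 < v_2 < v_3 < v_4 < v_5 < v_6 and write every simplex with vertices in increasing order. Then dim K = 2 and the simplices of K are:

  0-simplices (7): [v_0], [v_1], [v_2], [v_3], [v_4], [v_5], [v_6]
  1-simplices (9): [v_0,v_5], [v_0,v_6], [v_1,v_3], [v_1,v_5], [v_2,v_4], [v_2,v_6], [v_3,v_5], [v_3,v_6], [v_4,v_6]
  2-simplices (2): [v_1,v_3,v_5], [v_2,v_4,v_6]

so the chain groups are C_0 ≅ Z^7, C_1 ≅ Z^9, C_2 ≅ Z^2.

The boundary map ∂_1: C_1 → C_0 is given by ∂[p,q] = [q] − [p].
As a 7×9 matrix over Z this has rank 6, with invariant factors (1,1,1,1,1,1).

Boundary ∂_2: C_2 → C_1 acts by ∂[p,q,r] = [q,r] − [p,r] + [p,q]. For instance
  ∂[v_2,v_4,v_6] = [v_4,v_6] − [v_2,v_6] + [v_2,v_4],
  ∂[v_1,v_3,v_5] = [v_3,v_5] − [v_1,v_5] + [v_1,v_3].
The 9×2 boundary matrix has rank 2 and Smith normal form diag(1,1).

Reading off H_k = ker ∂_k / im ∂_{k+1}:

  H_0: rank C_0 − rank ∂_1 = 7 − 6 = 1, and the invariant factors of ∂_1 are all 1, so H_0 = Z.
  H_1: rank ker ∂_1 − rank ∂_2 = (9 − 6) − 2 = 1, and the invariant factors of ∂_2 are all 1, so H_1 = Z.
  H_2: rank ker ∂_2 − rank ∂_3 = (2 − 2) − 0 = 0, and there is no ∂_3, so H_2 = 0.

H_0 ≅ Z,  H_1 ≅ Z,  H_2 = 0.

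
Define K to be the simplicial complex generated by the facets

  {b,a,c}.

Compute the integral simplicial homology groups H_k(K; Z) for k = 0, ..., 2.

Fix the vertex order a < b < c and write every simplex with vertices in increasing order. Then dim K = 2 and the simplices of K are:

  0-simplices (3): a, b, c
  1-simplices (3): ab, ac, bc
  2-simplices (1): abc

Hence C_0 ≅ Z^3, C_1 ≅ Z^3, C_2 ≅ Z^1.

∂_1: C_1 → C_0 maps an edge to its endpoints' difference, ∂[p,q] = q − p. For instance
  ∂ac = c − a.
The 3×3 boundary matrix has rank 2 and Smith normal form diag(1,1).

∂_2: C_2 → C_1 acts by ∂[p,q,r] = [q,r] − [p,r] + [p,q]. For instance
  ∂abc = bc − ac + ab.
As a 3×1 matrix over Z this has rank 1, with invariant factors (1).

Reading off H_k = ker ∂_k / im ∂_{k+1}:

  H_0: rank C_0 − rank ∂_1 = 3 − 2 = 1, and the invariant factors of ∂_1 are all 1, so H_0 ≅ Z.
  H_1: rank ker ∂_1 − rank ∂_2 = (3 − 2) − 1 = 0, and the invariant factors of ∂_2 are all 1, so H_1 ≅ 0.
  H_2: rank ker ∂_2 − rank ∂_3 = (1 − 1) − 0 = 0, and there is no ∂_3, so H_2 ≅ 0.

As a check, the Euler characteristic is 3 − 3 + 1 = 1, which agrees with 1 − 0 + 0 = 1.

H_0 ≅ Z,  H_1 = 0,  H_2 = 0.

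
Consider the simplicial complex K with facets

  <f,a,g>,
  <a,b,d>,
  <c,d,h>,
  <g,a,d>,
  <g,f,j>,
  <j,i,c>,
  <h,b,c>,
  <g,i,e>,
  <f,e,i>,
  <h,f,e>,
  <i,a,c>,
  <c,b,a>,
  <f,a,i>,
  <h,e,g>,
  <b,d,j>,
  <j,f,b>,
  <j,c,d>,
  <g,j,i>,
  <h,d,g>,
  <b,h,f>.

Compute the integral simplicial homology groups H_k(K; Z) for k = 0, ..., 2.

Fix the vertex order a < b < c < d < e < f < g < h < i < j and write every simplex with vertices in increasing order. Then dim K = 2 and the simplices of K are:

  0-simplices (10): a, b, c, d, e, f, g, h, i, j
  1-simplices (30): ab, ac, ad, af, ag, ai, bc, bd, bf, bh, bj, cd, ch, ci, cj, dg, dh, dj, ef, eg, eh, ei, fg, fh, fi, fj, gh, gi, gj, ij
  2-simplices (20): abc, abd, aci, adg, afg, afi, bch, bdj, bfh, bfj, cdh, cdj, cij, dgh, efh, efi, egh, egi, fgj, gij

Hence C_0 ≅ Z^10, C_1 ≅ Z^30, C_2 ≅ Z^20.

Boundary ∂_1: C_1 → C_0 is given by ∂[p,q] = [q] − [p].
The resulting 10×30 matrix has rank 9, and its Smith normal form has invariant factors (1,1,1,1,1,1,1,1,1).

The boundary map ∂_2: C_2 → C_1 maps a triangle to the signed sum of its edges. For instance
  ∂bch = ch − bh + bc,
  ∂bdj = dj − bj + bd.
This gives a 30×20 integer matrix of rank 20; reducing to Smith normal form yields diagonal entries (1,1,1,1,1,1,1,1,1,1,1,1,1,1,1,1,1,1,1,2).

Now H_k = ker ∂_k / im ∂_{k+1}, so:

  H_0: rank C_0 − rank ∂_1 = 10 − 9 = 1, and the invariant factors of ∂_1 are all 1, so H_0 = Z.
  H_1: rank ker ∂_1 − rank ∂_2 = (30 − 9) − 20 = 1, and ∂_2 has invariant factor 2 > 1, so H_1 = Z ⊕ Z/2.
  H_2: rank ker ∂_2 − rank ∂_3 = (20 − 20) − 0 = 0, and there is no ∂_3, so H_2 = 0.

H_0 ≅ Z,  H_1 ≅ Z ⊕ Z/2,  H_2 = 0.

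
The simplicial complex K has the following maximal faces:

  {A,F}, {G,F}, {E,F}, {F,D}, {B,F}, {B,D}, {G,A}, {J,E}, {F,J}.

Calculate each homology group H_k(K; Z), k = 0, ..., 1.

We work with the vertex ordering A < B < D < E < F < G < J. The simplices of K, each written with vertices in increasing order, are:

  0-simplices (7): A, B, D, E, F, G, J
  1-simplices (9): AF, AG, BD, BF, DF, EF, EJ, FG, FJ

so the chain groups are C_0 ≅ Z^7, C_1 ≅ Z^9.

Boundary ∂_1: C_1 → C_0 is given by ∂[p,q] = [q] − [p].
The resulting 7×9 matrix has rank 6, and its Smith normal form has invariant factors (1,1,1,1,1,1).

Now H_k = ker ∂_k / im ∂_{k+1}, so:

  H_0: rank C_0 − rank ∂_1 = 7 − 6 = 1, and the invariant factors of ∂_1 are all 1, so H_0 ≅ Z.
  H_1: rank ker ∂_1 − rank ∂_2 = (9 − 6) − 0 = 3, and there is no ∂_2, so H_1 ≅ Z^3.

H_0 = Z,  H_1 = Z^3.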